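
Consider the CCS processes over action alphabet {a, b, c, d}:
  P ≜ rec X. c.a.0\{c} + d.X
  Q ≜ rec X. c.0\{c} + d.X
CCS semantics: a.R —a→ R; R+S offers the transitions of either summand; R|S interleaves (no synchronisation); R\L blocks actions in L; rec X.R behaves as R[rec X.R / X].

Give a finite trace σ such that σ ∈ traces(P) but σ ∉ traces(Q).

ca

Reachable graph of P (3 states):
  p0 = rec X. c.a.0\{c} + d.X :: —c→ p1, —d→ p0
  p1 = a.0\{c} :: —a→ p2
  p2 = 0\{c} :: ∅
Reachable graph of Q (2 states):
  q0 = rec X. c.0\{c} + d.X :: —c→ q1, —d→ q0
  q1 = 0\{c} :: ∅
Run σ = ⟨ca⟩ on P: start {p0}
  after c @ step 1: {p1}
  after a @ step 2: {p2}
  ✓ P
Run σ = ⟨ca⟩ on Q: start {q0}
  after c @ step 1: {q1}
  after a @ step 2: ∅ (Q stuck)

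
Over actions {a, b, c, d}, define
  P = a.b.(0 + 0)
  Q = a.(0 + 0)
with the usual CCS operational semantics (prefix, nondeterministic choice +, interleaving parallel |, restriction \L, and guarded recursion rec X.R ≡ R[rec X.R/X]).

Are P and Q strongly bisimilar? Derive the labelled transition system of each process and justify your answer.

P's transition system — 3 states:
  s0 = a.b.(0 + 0) | =a=> s1
  s1 = b.(0 + 0) | =b=> s2
  s2 = 0 + 0 | (no moves)
Q's transition system — 2 states:
  t0 = a.(0 + 0) | =a=> t1
  t1 = 0 + 0 | (no moves)
Partition-refinement fixed point:
  B0 = {s0}
  B1 = {s1}
  B2 = {s2, t1}
  B3 = {t0}
s0 ∈ B0, t0 ∈ B3 → different blocks

P ≁ Q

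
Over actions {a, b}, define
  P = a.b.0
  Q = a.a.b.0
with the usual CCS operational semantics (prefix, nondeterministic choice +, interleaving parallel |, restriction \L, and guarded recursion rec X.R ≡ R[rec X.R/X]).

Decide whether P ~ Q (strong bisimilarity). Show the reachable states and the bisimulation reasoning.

Reachable graph of P (3 states):
  s0 = a.b.0 | —a→ s1
  s1 = b.0 | —b→ s2
  s2 = 0 | deadlocked
Reachable graph of Q (4 states):
  t0 = a.a.b.0 | —a→ t1
  t1 = a.b.0 | —a→ t2
  t2 = b.0 | —b→ t3
  t3 = 0 | deadlocked
Bisimilarity quotient blocks:
  B0 = {s0, t1}
  B1 = {s1, t2}
  B2 = {s2, t3}
  B3 = {t0}
s0 ∈ B0, t0 ∈ B3 → different blocks

P ≁ Q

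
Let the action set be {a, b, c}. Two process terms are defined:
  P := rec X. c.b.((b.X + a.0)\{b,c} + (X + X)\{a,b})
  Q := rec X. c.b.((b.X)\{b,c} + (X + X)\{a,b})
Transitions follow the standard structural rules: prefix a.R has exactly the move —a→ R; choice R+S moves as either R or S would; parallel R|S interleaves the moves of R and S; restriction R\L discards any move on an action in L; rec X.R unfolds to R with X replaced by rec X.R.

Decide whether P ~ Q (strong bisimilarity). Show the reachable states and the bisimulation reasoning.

Reachable graph of P (5 states):
  m0 = rec X. c.b.((b.X + a.0)\{b,c} + (X + X)\{a,b}) :: ··c··> m1
  m1 = b.((b.(rec X. c.b.((b.X + a.0)\{b,c} + (X + X)\{a,b})) + a.0)\{b,c} + ((rec X. c.b.((b.X + a.0)\{b,c} + (X + X)\{a,b})) + (rec X. c.b.((b.X + a.0)\{b,c} + (X + X)\{a,b})))\{a,b}) :: ··b··> m2
  m2 = (b.(rec X. c.b.((b.X + a.0)\{b,c} + (X + X)\{a,b})) + a.0)\{b,c} + ((rec X. c.b.((b.X + a.0)\{b,c} + (X + X)\{a,b})) + (rec X. c.b.((b.X + a.0)\{b,c} + (X + X)\{a,b})))\{a,b} :: ··a··> m3, ··c··> m4
  m3 = 0\{b,c} :: ∅
  m4 = (b.((b.(rec X. c.b.((b.X + a.0)\{b,c} + (X + X)\{a,b})) + a.0)\{b,c} + ((rec X. c.b.((b.X + a.0)\{b,c} + (X + X)\{a,b})) + (rec X. c.b.((b.X + a.0)\{b,c} + (X + X)\{a,b})))\{a,b}))\{a,b} :: ∅
Reachable graph of Q (4 states):
  n0 = rec X. c.b.((b.X)\{b,c} + (X + X)\{a,b}) :: ··c··> n1
  n1 = b.((b.(rec X. c.b.((b.X)\{b,c} + (X + X)\{a,b})))\{b,c} + ((rec X. c.b.((b.X)\{b,c} + (X + X)\{a,b})) + (rec X. c.b.((b.X)\{b,c} + (X + X)\{a,b})))\{a,b}) :: ··b··> n2
  n2 = (b.(rec X. c.b.((b.X)\{b,c} + (X + X)\{a,b})))\{b,c} + ((rec X. c.b.((b.X)\{b,c} + (X + X)\{a,b})) + (rec X. c.b.((b.X)\{b,c} + (X + X)\{a,b})))\{a,b} :: ··c··> n3
  n3 = (b.((b.(rec X. c.b.((b.X)\{b,c} + (X + X)\{a,b})))\{b,c} + ((rec X. c.b.((b.X)\{b,c} + (X + X)\{a,b})) + (rec X. c.b.((b.X)\{b,c} + (X + X)\{a,b})))\{a,b}))\{a,b} :: ∅
Bisimilarity quotient blocks:
  B0 = {m0}
  B1 = {m1}
  B2 = {m2}
  B3 = {m3, m4, n3}
  B4 = {n0}
  B5 = {n1}
  B6 = {n2}
m0 ∈ B0, n0 ∈ B4 → different blocks

NO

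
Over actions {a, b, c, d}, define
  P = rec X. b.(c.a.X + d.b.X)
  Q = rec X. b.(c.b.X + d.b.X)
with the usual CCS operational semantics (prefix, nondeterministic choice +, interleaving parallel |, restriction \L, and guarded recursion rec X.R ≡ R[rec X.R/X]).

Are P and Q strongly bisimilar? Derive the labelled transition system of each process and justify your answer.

NO

Reachable graph of P (4 states):
  u0 = rec X. b.(c.a.X + d.b.X) :: -b-> u1
  u1 = c.a.(rec X. b.(c.a.X + d.b.X)) + d.b.(rec X. b.(c.a.X + d.b.X)) :: -c-> u2, -d-> u3
  u2 = a.(rec X. b.(c.a.X + d.b.X)) :: -a-> u0
  u3 = b.(rec X. b.(c.a.X + d.b.X)) :: -b-> u0
Reachable graph of Q (3 states):
  v0 = rec X. b.(c.b.X + d.b.X) :: -b-> v1
  v1 = c.b.(rec X. b.(c.b.X + d.b.X)) + d.b.(rec X. b.(c.b.X + d.b.X)) :: -c-> v2, -d-> v2
  v2 = b.(rec X. b.(c.b.X + d.b.X)) :: -b-> v0
Partition-refinement fixed point:
  B0 = {u0}
  B1 = {u1}
  B2 = {u3}
  B3 = {u2}
  B4 = {v0}
  B5 = {v1}
  B6 = {v2}
u0 ∈ B0, v0 ∈ B4 → different blocks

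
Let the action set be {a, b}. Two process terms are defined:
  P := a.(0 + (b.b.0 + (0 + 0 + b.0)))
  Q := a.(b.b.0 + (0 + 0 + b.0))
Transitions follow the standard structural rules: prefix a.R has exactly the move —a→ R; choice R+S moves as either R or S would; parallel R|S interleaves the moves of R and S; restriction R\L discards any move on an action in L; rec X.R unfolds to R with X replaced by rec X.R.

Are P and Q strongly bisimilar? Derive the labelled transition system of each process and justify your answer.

Reachable graph of P (4 states):
  u0 = a.(0 + (b.b.0 + (0 + 0 + b.0))) has moves -a-> u1
  u1 = 0 + (b.b.0 + (0 + 0 + b.0)) has moves -b-> u2, -b-> u3
  u2 = 0 has moves (no moves)
  u3 = b.0 has moves -b-> u2
Reachable graph of Q (4 states):
  v0 = a.(b.b.0 + (0 + 0 + b.0)) has moves -a-> v1
  v1 = b.b.0 + (0 + 0 + b.0) has moves -b-> v2, -b-> v3
  v2 = 0 has moves (no moves)
  v3 = b.0 has moves -b-> v2
Bisimilarity quotient blocks:
  B0 = {u0, v0}
  B1 = {u1, v1}
  B2 = {u3, v3}
  B3 = {u2, v2}
u0 ∈ B0, v0 ∈ B0 → same block

P ~ Q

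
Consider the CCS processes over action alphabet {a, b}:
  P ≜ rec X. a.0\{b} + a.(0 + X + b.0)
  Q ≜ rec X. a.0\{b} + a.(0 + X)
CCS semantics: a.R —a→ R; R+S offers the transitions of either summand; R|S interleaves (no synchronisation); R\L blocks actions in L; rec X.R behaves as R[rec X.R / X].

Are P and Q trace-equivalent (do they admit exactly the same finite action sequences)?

LTS(P): 4 reachable states
  p0 = rec X. a.0\{b} + a.(0 + X + b.0) :: -a-> p1, -a-> p2
  p1 = 0 + (rec X. a.0\{b} + a.(0 + X + b.0)) + b.0 :: -a-> p1, -a-> p2, -b-> p3
  p2 = 0\{b} :: (no moves)
  p3 = 0 :: (no moves)
LTS(Q): 3 reachable states
  q0 = rec X. a.0\{b} + a.(0 + X) :: -a-> q1, -a-> q2
  q1 = 0 + (rec X. a.0\{b} + a.(0 + X)) :: -a-> q1, -a-> q2
  q2 = 0\{b} :: (no moves)
Executing ab from P (initial set {p0}):
  [1] a ⇒ {p1, p2}
  [2] b ⇒ {p3}
  P completes σ.
Executing ab from Q (initial set {q0}):
  [1] a ⇒ {q1, q2}
  [2] b ⇒ ∅  — Q cannot continue

NO — witness ⟨ab⟩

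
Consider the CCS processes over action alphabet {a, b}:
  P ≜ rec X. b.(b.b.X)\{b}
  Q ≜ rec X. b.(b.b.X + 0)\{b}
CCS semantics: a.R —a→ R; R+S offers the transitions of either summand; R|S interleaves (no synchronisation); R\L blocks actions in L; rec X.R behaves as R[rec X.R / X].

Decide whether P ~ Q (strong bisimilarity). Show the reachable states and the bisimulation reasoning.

Reachable graph of P (2 states):
  m0 = rec X. b.(b.b.X)\{b} ⊢ -b-> m1
  m1 = (b.b.(rec X. b.(b.b.X)\{b}))\{b} ⊢ (no moves)
Reachable graph of Q (2 states):
  n0 = rec X. b.(b.b.X + 0)\{b} ⊢ -b-> n1
  n1 = (b.b.(rec X. b.(b.b.X + 0)\{b}) + 0)\{b} ⊢ (no moves)
Bisimilarity quotient blocks:
  B0 = {m0, n0}
  B1 = {m1, n1}
m0 ∈ B0, n0 ∈ B0 → same block

YES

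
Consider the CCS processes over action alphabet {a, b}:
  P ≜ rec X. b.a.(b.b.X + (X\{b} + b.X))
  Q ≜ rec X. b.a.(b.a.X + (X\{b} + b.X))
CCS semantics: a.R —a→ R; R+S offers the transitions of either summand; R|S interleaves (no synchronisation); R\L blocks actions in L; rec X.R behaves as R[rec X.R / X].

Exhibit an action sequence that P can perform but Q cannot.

babbb

LTS(P): 4 reachable states
  m0 = rec X. b.a.(b.b.X + (X\{b} + b.X)) → --b--▸ m1
  m1 = a.(b.b.(rec X. b.a.(b.b.X + (X\{b} + b.X))) + ((rec X. b.a.(b.b.X + (X\{b} + b.X)))\{b} + b.(rec X. b.a.(b.b.X + (X\{b} + b.X))))) → --a--▸ m2
  m2 = b.b.(rec X. b.a.(b.b.X + (X\{b} + b.X))) + ((rec X. b.a.(b.b.X + (X\{b} + b.X)))\{b} + b.(rec X. b.a.(b.b.X + (X\{b} + b.X)))) → --b--▸ m0, --b--▸ m3
  m3 = b.(rec X. b.a.(b.b.X + (X\{b} + b.X))) → --b--▸ m0
LTS(Q): 4 reachable states
  n0 = rec X. b.a.(b.a.X + (X\{b} + b.X)) → --b--▸ n1
  n1 = a.(b.a.(rec X. b.a.(b.a.X + (X\{b} + b.X))) + ((rec X. b.a.(b.a.X + (X\{b} + b.X)))\{b} + b.(rec X. b.a.(b.a.X + (X\{b} + b.X))))) → --a--▸ n2
  n2 = b.a.(rec X. b.a.(b.a.X + (X\{b} + b.X))) + ((rec X. b.a.(b.a.X + (X\{b} + b.X)))\{b} + b.(rec X. b.a.(b.a.X + (X\{b} + b.X)))) → --b--▸ n0, --b--▸ n3
  n3 = a.(rec X. b.a.(b.a.X + (X\{b} + b.X))) → --a--▸ n0
Trace ⟨babbb⟩ through P, begin at {m0}:
  [1] b ⇒ {m1}
  [2] a ⇒ {m2}
  [3] b ⇒ {m0, m3}
  [4] b ⇒ {m0, m1}
  [5] b ⇒ {m1}
  — P admits the full trace.
Trace ⟨babbb⟩ through Q, begin at {n0}:
  [1] b ⇒ {n1}
  [2] a ⇒ {n2}
  [3] b ⇒ {n0, n3}
  [4] b ⇒ {n1}
  [5] b ⇒ no successor for Q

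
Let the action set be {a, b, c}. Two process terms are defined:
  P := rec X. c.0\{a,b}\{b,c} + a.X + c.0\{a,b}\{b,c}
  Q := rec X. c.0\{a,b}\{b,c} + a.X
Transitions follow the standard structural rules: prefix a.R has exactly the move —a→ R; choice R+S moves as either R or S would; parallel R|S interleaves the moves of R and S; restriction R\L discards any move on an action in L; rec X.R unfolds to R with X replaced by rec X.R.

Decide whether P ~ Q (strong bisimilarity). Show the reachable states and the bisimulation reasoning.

YES

LTS(P): 2 reachable states
  s0 = rec X. c.0\{a,b}\{b,c} + a.X + c.0\{a,b}\{b,c} | -a-> s0, -c-> s1
  s1 = 0\{a,b}\{b,c} | ·
LTS(Q): 2 reachable states
  t0 = rec X. c.0\{a,b}\{b,c} + a.X | -a-> t0, -c-> t1
  t1 = 0\{a,b}\{b,c} | ·
Partition-refinement fixed point:
  B0 = {s0, t0}
  B1 = {s1, t1}
s0 ∈ B0, t0 ∈ B0 → same block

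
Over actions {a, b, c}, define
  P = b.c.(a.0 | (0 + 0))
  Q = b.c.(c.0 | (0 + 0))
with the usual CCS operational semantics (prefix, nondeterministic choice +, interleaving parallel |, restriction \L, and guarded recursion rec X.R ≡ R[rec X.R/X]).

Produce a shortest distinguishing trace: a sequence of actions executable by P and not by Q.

bca

Reachable graph of P (4 states):
  u0 = b.c.(a.0 | (0 + 0)) has moves —b→ u1
  u1 = c.(a.0 | (0 + 0)) has moves —c→ u2
  u2 = a.0 | (0 + 0) has moves —a→ u3
  u3 = 0 | (0 + 0) has moves stopped
Reachable graph of Q (4 states):
  v0 = b.c.(c.0 | (0 + 0)) has moves —b→ v1
  v1 = c.(c.0 | (0 + 0)) has moves —c→ v2
  v2 = c.0 | (0 + 0) has moves —c→ v3
  v3 = 0 | (0 + 0) has moves stopped
Trace ⟨bca⟩ through P, begin at {u0}:
  after b @ step 1: {u1}
  after c @ step 2: {u2}
  after a @ step 3: {u3}
  — P admits the full trace.
Trace ⟨bca⟩ through Q, begin at {v0}:
  after b @ step 1: {v1}
  after c @ step 2: {v2}
  after a @ step 3: no successor for Q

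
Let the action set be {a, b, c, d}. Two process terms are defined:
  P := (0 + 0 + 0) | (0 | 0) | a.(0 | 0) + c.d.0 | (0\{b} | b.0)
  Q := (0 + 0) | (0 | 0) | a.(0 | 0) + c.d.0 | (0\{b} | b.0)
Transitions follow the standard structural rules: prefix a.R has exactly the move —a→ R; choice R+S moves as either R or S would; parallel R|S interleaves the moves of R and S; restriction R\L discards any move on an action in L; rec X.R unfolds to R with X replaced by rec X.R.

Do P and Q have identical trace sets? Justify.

LTS(P): 7 reachable states
  p0 = (0 + 0 + 0) | (0 | 0) | a.(0 | 0) + c.d.0 | (0\{b} | b.0) has moves ··a··> p1, ··b··> p2, ··c··> p3
  p1 = (0 + 0 + 0) | (0 | 0) | (0 | 0) has moves ∅
  p2 = c.d.0 | (0\{b} | 0) has moves ··c··> p4
  p3 = d.0 | (0\{b} | b.0) has moves ··b··> p4, ··d··> p5
  p4 = d.0 | (0\{b} | 0) has moves ··d··> p6
  p5 = 0 | (0\{b} | b.0) has moves ··b··> p6
  p6 = 0 | (0\{b} | 0) has moves ∅
LTS(Q): 7 reachable states
  q0 = (0 + 0) | (0 | 0) | a.(0 | 0) + c.d.0 | (0\{b} | b.0) has moves ··a··> q1, ··b··> q2, ··c··> q3
  q1 = (0 + 0) | (0 | 0) | (0 | 0) has moves ∅
  q2 = c.d.0 | (0\{b} | 0) has moves ··c··> q4
  q3 = d.0 | (0\{b} | b.0) has moves ··b··> q4, ··d··> q5
  q4 = d.0 | (0\{b} | 0) has moves ··d··> q6
  q5 = 0 | (0\{b} | b.0) has moves ··b··> q6
  q6 = 0 | (0\{b} | 0) has moves ∅
Coarsest stable partition (strong bisimilarity classes):
  B0 = {p0, q0}
  B1 = {p2, q2}
  B2 = {p4, q4}
  B3 = {p1, p6, q1, q6}
  B4 = {p3, q3}
  B5 = {p5, q5}
p0 ∈ B0, q0 ∈ B0 → same block
Bisimilar ⇒ trace-equivalent.

YES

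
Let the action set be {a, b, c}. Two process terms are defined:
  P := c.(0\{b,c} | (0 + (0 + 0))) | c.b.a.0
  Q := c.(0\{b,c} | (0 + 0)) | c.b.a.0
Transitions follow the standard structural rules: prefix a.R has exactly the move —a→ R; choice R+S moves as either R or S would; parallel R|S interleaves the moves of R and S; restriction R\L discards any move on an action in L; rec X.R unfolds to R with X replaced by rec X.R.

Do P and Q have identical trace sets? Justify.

traces(P) = traces(Q)

Reachable graph of P (8 states):
  u0 = c.(0\{b,c} | (0 + (0 + 0))) | c.b.a.0 :: -c-> u1, -c-> u2
  u1 = 0\{b,c} | (0 + (0 + 0)) | c.b.a.0 :: -c-> u3
  u2 = c.(0\{b,c} | (0 + (0 + 0))) | b.a.0 :: -b-> u4, -c-> u3
  u3 = 0\{b,c} | (0 + (0 + 0)) | b.a.0 :: -b-> u5
  u4 = c.(0\{b,c} | (0 + (0 + 0))) | a.0 :: -a-> u6, -c-> u5
  u5 = 0\{b,c} | (0 + (0 + 0)) | a.0 :: -a-> u7
  u6 = c.(0\{b,c} | (0 + (0 + 0))) | 0 :: -c-> u7
  u7 = 0\{b,c} | (0 + (0 + 0)) | 0 :: ·
Reachable graph of Q (8 states):
  v0 = c.(0\{b,c} | (0 + 0)) | c.b.a.0 :: -c-> v1, -c-> v2
  v1 = 0\{b,c} | (0 + 0) | c.b.a.0 :: -c-> v3
  v2 = c.(0\{b,c} | (0 + 0)) | b.a.0 :: -b-> v4, -c-> v3
  v3 = 0\{b,c} | (0 + 0) | b.a.0 :: -b-> v5
  v4 = c.(0\{b,c} | (0 + 0)) | a.0 :: -a-> v6, -c-> v5
  v5 = 0\{b,c} | (0 + 0) | a.0 :: -a-> v7
  v6 = c.(0\{b,c} | (0 + 0)) | 0 :: -c-> v7
  v7 = 0\{b,c} | (0 + 0) | 0 :: ·
Coarsest stable partition (strong bisimilarity classes):
  B0 = {u0, v0}
  B1 = {u2, v2}
  B2 = {u4, v4}
  B3 = {u5, v5}
  B4 = {u7, v7}
  B5 = {u6, v6}
  B6 = {u3, v3}
  B7 = {u1, v1}
u0 ∈ B0, v0 ∈ B0 → same block
Bisimilar ⇒ trace-equivalent.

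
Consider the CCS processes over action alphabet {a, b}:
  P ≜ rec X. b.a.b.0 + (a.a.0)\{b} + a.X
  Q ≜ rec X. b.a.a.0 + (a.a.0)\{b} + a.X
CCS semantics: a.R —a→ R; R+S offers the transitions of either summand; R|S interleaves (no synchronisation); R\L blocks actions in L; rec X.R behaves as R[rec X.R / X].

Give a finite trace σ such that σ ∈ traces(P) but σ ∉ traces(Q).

bab

LTS(P): 6 reachable states
  p0 = rec X. b.a.b.0 + (a.a.0)\{b} + a.X → -a-> p0, -a-> p1, -b-> p2
  p1 = (a.0)\{b} → -a-> p3
  p2 = a.b.0 → -a-> p4
  p3 = 0\{b} → (no moves)
  p4 = b.0 → -b-> p5
  p5 = 0 → (no moves)
LTS(Q): 6 reachable states
  q0 = rec X. b.a.a.0 + (a.a.0)\{b} + a.X → -a-> q0, -a-> q1, -b-> q2
  q1 = (a.0)\{b} → -a-> q3
  q2 = a.a.0 → -a-> q4
  q3 = 0\{b} → (no moves)
  q4 = a.0 → -a-> q5
  q5 = 0 → (no moves)
Executing bab from P (initial set {p0}):
  after b @ step 1: {p2}
  after a @ step 2: {p4}
  after b @ step 3: {p5}
  — P admits the full trace.
Executing bab from Q (initial set {q0}):
  after b @ step 1: {q2}
  after a @ step 2: {q4}
  after b @ step 3: no successor for Q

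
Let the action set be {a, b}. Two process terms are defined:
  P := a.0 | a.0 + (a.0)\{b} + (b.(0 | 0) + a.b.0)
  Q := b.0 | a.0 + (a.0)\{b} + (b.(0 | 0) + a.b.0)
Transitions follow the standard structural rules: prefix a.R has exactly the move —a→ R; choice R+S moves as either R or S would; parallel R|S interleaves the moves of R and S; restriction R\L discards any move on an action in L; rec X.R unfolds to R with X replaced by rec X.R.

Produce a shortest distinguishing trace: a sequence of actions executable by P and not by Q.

P's transition system — 7 states:
  s0 = a.0 | a.0 + (a.0)\{b} + (b.(0 | 0) + a.b.0) has moves =a=> s1, =a=> s2, =a=> s3, =a=> s4, =b=> s5
  s1 = 0 | a.0 has moves =a=> s5
  s2 = 0\{b} has moves ∅
  s3 = a.0 | 0 has moves =a=> s5
  s4 = b.0 has moves =b=> s6
  s5 = 0 | 0 has moves ∅
  s6 = 0 has moves ∅
Q's transition system — 7 states:
  t0 = b.0 | a.0 + (a.0)\{b} + (b.(0 | 0) + a.b.0) has moves =a=> t1, =a=> t2, =a=> t3, =b=> t4, =b=> t5
  t1 = 0\{b} has moves ∅
  t2 = b.0 has moves =b=> t6
  t3 = b.0 | 0 has moves =b=> t4
  t4 = 0 | 0 has moves ∅
  t5 = 0 | a.0 has moves =a=> t4
  t6 = 0 has moves ∅
Executing aa from P (initial set {s0}):
  step 1 (a): {s1, s2, s3, s4}
  step 2 (a): {s5}
  — P admits the full trace.
Executing aa from Q (initial set {t0}):
  step 1 (a): {t1, t2, t3}
  step 2 (a): ∅  — Q cannot continue

aa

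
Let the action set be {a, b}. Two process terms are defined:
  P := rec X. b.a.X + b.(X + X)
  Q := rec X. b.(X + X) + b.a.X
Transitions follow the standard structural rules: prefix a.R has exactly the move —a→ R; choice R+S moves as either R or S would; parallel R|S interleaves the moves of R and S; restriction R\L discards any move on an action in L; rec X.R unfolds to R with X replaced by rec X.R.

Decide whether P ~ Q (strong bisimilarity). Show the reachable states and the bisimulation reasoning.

P ~ Q

Reachable graph of P (3 states):
  m0 = rec X. b.a.X + b.(X + X) has moves --b--▸ m1, --b--▸ m2
  m1 = (rec X. b.a.X + b.(X + X)) + (rec X. b.a.X + b.(X + X)) has moves --b--▸ m1, --b--▸ m2
  m2 = a.(rec X. b.a.X + b.(X + X)) has moves --a--▸ m0
Reachable graph of Q (3 states):
  n0 = rec X. b.(X + X) + b.a.X has moves --b--▸ n1, --b--▸ n2
  n1 = (rec X. b.(X + X) + b.a.X) + (rec X. b.(X + X) + b.a.X) has moves --b--▸ n1, --b--▸ n2
  n2 = a.(rec X. b.(X + X) + b.a.X) has moves --a--▸ n0
Partition-refinement fixed point:
  B0 = {m0, m1, n0, n1}
  B1 = {m2, n2}
m0 ∈ B0, n0 ∈ B0 → same block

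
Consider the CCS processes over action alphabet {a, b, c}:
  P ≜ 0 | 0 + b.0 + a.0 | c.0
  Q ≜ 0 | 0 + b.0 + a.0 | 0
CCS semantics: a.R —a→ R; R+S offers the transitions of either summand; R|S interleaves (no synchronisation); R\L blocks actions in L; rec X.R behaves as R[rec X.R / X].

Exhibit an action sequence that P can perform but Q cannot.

c

LTS(P): 5 reachable states
  p0 = 0 | 0 + b.0 + a.0 | c.0 :: —a→ p1, —b→ p2, —c→ p3
  p1 = 0 | c.0 :: —c→ p4
  p2 = 0 :: (no moves)
  p3 = a.0 | 0 :: —a→ p4
  p4 = 0 | 0 :: (no moves)
LTS(Q): 3 reachable states
  q0 = 0 | 0 + b.0 + a.0 | 0 :: —a→ q1, —b→ q2
  q1 = 0 | 0 :: (no moves)
  q2 = 0 :: (no moves)
Executing c from P (initial set {p0}):
  [1] c ⇒ {p3}
  — P admits the full trace.
Executing c from Q (initial set {q0}):
  [1] c ⇒ ∅ (Q stuck)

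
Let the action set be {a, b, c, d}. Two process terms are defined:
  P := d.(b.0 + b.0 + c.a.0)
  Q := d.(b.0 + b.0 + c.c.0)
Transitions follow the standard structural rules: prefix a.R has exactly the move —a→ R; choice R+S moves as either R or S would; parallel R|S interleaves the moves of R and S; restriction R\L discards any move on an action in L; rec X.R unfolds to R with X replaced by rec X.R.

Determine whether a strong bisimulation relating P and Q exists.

LTS(P): 4 reachable states
  m0 = d.(b.0 + b.0 + c.a.0) | —d→ m1
  m1 = b.0 + b.0 + c.a.0 | —b→ m2, —c→ m3
  m2 = 0 | stopped
  m3 = a.0 | —a→ m2
LTS(Q): 4 reachable states
  n0 = d.(b.0 + b.0 + c.c.0) | —d→ n1
  n1 = b.0 + b.0 + c.c.0 | —b→ n2, —c→ n3
  n2 = 0 | stopped
  n3 = c.0 | —c→ n2
Bisimilarity quotient blocks:
  B0 = {m0}
  B1 = {m1}
  B2 = {m3}
  B3 = {m2, n2}
  B4 = {n0}
  B5 = {n1}
  B6 = {n3}
m0 ∈ B0, n0 ∈ B4 → different blocks

not bisimilar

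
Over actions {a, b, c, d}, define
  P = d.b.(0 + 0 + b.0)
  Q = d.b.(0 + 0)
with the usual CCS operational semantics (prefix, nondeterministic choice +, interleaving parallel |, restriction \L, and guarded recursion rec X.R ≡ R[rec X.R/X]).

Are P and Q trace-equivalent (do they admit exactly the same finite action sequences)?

NO — witness ⟨dbb⟩

Reachable graph of P (4 states):
  u0 = d.b.(0 + 0 + b.0) ⊢ —d→ u1
  u1 = b.(0 + 0 + b.0) ⊢ —b→ u2
  u2 = 0 + 0 + b.0 ⊢ —b→ u3
  u3 = 0 ⊢ deadlocked
Reachable graph of Q (3 states):
  v0 = d.b.(0 + 0) ⊢ —d→ v1
  v1 = b.(0 + 0) ⊢ —b→ v2
  v2 = 0 + 0 ⊢ deadlocked
Executing dbb from P (initial set {u0}):
  step 1 (d): {u1}
  step 2 (b): {u2}
  step 3 (b): {u3}
  — P admits the full trace.
Executing dbb from Q (initial set {v0}):
  step 1 (d): {v1}
  step 2 (b): {v2}
  step 3 (b): ∅  — Q cannot continue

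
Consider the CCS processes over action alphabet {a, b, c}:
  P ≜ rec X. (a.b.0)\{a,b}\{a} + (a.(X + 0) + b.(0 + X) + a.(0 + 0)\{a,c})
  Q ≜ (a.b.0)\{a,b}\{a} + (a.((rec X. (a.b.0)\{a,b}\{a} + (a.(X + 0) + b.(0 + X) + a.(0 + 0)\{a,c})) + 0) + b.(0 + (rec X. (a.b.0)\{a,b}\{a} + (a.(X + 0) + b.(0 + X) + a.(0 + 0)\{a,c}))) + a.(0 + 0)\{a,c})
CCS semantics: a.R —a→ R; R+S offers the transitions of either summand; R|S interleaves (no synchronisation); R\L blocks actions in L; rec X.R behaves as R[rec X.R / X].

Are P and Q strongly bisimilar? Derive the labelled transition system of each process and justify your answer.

bisimilar

LTS(P): 4 reachable states
  m0 = rec X. (a.b.0)\{a,b}\{a} + (a.(X + 0) + b.(0 + X) + a.(0 + 0)\{a,c}) :: --a--▸ m1, --a--▸ m2, --b--▸ m3
  m1 = (0 + 0)\{a,c} :: ·
  m2 = (rec X. (a.b.0)\{a,b}\{a} + (a.(X + 0) + b.(0 + X) + a.(0 + 0)\{a,c})) + 0 :: --a--▸ m1, --a--▸ m2, --b--▸ m3
  m3 = 0 + (rec X. (a.b.0)\{a,b}\{a} + (a.(X + 0) + b.(0 + X) + a.(0 + 0)\{a,c})) :: --a--▸ m1, --a--▸ m2, --b--▸ m3
LTS(Q): 4 reachable states
  n0 = (a.b.0)\{a,b}\{a} + (a.((rec X. (a.b.0)\{a,b}\{a} + (a.(X + 0) + b.(0 + X) + a.(0 + 0)\{a,c})) + 0) + b.(0 + (rec X. (a.b.0)\{a,b}\{a} + (a.(X + 0) + b.(0 + X) + a.(0 + 0)\{a,c}))) + a.(0 + 0)\{a,c}) :: --a--▸ n1, --a--▸ n2, --b--▸ n3
  n1 = (0 + 0)\{a,c} :: ·
  n2 = (rec X. (a.b.0)\{a,b}\{a} + (a.(X + 0) + b.(0 + X) + a.(0 + 0)\{a,c})) + 0 :: --a--▸ n1, --a--▸ n2, --b--▸ n3
  n3 = 0 + (rec X. (a.b.0)\{a,b}\{a} + (a.(X + 0) + b.(0 + X) + a.(0 + 0)\{a,c})) :: --a--▸ n1, --a--▸ n2, --b--▸ n3
Bisimilarity quotient blocks:
  B0 = {m0, m2, m3, n0, n2, n3}
  B1 = {m1, n1}
m0 ∈ B0, n0 ∈ B0 → same block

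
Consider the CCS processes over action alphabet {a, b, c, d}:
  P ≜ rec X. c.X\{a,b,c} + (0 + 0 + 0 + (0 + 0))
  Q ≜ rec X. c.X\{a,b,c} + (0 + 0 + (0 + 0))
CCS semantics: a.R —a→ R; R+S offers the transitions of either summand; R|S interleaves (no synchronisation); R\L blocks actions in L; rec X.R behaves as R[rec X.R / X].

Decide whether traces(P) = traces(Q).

YES

Reachable graph of P (2 states):
  u0 = rec X. c.X\{a,b,c} + (0 + 0 + 0 + (0 + 0)) → =c=> u1
  u1 = (rec X. c.X\{a,b,c} + (0 + 0 + 0 + (0 + 0)))\{a,b,c} → ∅
Reachable graph of Q (2 states):
  v0 = rec X. c.X\{a,b,c} + (0 + 0 + (0 + 0)) → =c=> v1
  v1 = (rec X. c.X\{a,b,c} + (0 + 0 + (0 + 0)))\{a,b,c} → ∅
Bisimilarity quotient blocks:
  B0 = {u0, v0}
  B1 = {u1, v1}
u0 ∈ B0, v0 ∈ B0 → same block
Bisimilar ⇒ trace-equivalent.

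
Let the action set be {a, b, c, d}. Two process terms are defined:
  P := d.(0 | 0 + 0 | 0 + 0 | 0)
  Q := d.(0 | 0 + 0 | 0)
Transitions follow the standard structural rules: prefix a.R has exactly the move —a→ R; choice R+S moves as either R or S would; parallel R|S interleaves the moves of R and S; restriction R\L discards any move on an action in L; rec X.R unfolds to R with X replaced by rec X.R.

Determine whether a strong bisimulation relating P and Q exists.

LTS(P): 2 reachable states
  s0 = d.(0 | 0 + 0 | 0 + 0 | 0) → --d--▸ s1
  s1 = 0 | 0 + 0 | 0 + 0 | 0 → ∅
LTS(Q): 2 reachable states
  t0 = d.(0 | 0 + 0 | 0) → --d--▸ t1
  t1 = 0 | 0 + 0 | 0 → ∅
Bisimilarity quotient blocks:
  B0 = {s0, t0}
  B1 = {s1, t1}
s0 ∈ B0, t0 ∈ B0 → same block

bisimilar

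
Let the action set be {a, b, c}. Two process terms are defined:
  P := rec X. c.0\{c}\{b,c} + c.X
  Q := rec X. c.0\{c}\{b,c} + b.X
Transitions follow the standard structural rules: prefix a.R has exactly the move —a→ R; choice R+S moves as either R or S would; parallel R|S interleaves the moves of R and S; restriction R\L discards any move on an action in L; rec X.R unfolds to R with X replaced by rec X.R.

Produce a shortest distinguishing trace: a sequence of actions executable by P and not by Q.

Reachable graph of P (2 states):
  m0 = rec X. c.0\{c}\{b,c} + c.X | —c→ m0, —c→ m1
  m1 = 0\{c}\{b,c} | ·
Reachable graph of Q (2 states):
  n0 = rec X. c.0\{c}\{b,c} + b.X | —b→ n0, —c→ n1
  n1 = 0\{c}\{b,c} | ·
Executing cc from P (initial set {m0}):
  step 1 (c): {m0, m1}
  step 2 (c): {m0, m1}
  P completes σ.
Executing cc from Q (initial set {n0}):
  step 1 (c): {n1}
  step 2 (c): ∅ (Q stuck)

cc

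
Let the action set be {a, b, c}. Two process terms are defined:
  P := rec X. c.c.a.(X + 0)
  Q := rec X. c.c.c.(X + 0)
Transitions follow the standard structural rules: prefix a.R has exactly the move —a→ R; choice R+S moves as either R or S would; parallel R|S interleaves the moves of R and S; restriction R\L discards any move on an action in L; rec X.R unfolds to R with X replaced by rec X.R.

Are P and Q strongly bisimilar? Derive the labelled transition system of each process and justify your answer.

LTS(P): 4 reachable states
  u0 = rec X. c.c.a.(X + 0) has moves —c→ u1
  u1 = c.a.((rec X. c.c.a.(X + 0)) + 0) has moves —c→ u2
  u2 = a.((rec X. c.c.a.(X + 0)) + 0) has moves —a→ u3
  u3 = (rec X. c.c.a.(X + 0)) + 0 has moves —c→ u1
LTS(Q): 4 reachable states
  v0 = rec X. c.c.c.(X + 0) has moves —c→ v1
  v1 = c.c.((rec X. c.c.c.(X + 0)) + 0) has moves —c→ v2
  v2 = c.((rec X. c.c.c.(X + 0)) + 0) has moves —c→ v3
  v3 = (rec X. c.c.c.(X + 0)) + 0 has moves —c→ v1
Coarsest stable partition (strong bisimilarity classes):
  B0 = {u0, u3}
  B1 = {u1}
  B2 = {u2}
  B3 = {v0, v1, v2, v3}
u0 ∈ B0, v0 ∈ B3 → different blocks

not bisimilar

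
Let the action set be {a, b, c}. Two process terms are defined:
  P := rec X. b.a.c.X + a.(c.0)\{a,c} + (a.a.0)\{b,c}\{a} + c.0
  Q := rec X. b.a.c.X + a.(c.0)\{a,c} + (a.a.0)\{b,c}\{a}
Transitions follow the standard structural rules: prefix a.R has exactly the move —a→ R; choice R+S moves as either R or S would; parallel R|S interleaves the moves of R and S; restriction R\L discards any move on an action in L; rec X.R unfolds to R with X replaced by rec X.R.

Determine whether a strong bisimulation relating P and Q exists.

Reachable graph of P (5 states):
  m0 = rec X. b.a.c.X + a.(c.0)\{a,c} + (a.a.0)\{b,c}\{a} + c.0 has moves —a→ m1, —b→ m2, —c→ m3
  m1 = (c.0)\{a,c} has moves stopped
  m2 = a.c.(rec X. b.a.c.X + a.(c.0)\{a,c} + (a.a.0)\{b,c}\{a} + c.0) has moves —a→ m4
  m3 = 0 has moves stopped
  m4 = c.(rec X. b.a.c.X + a.(c.0)\{a,c} + (a.a.0)\{b,c}\{a} + c.0) has moves —c→ m0
Reachable graph of Q (4 states):
  n0 = rec X. b.a.c.X + a.(c.0)\{a,c} + (a.a.0)\{b,c}\{a} has moves —a→ n1, —b→ n2
  n1 = (c.0)\{a,c} has moves stopped
  n2 = a.c.(rec X. b.a.c.X + a.(c.0)\{a,c} + (a.a.0)\{b,c}\{a}) has moves —a→ n3
  n3 = c.(rec X. b.a.c.X + a.(c.0)\{a,c} + (a.a.0)\{b,c}\{a}) has moves —c→ n0
Coarsest stable partition (strong bisimilarity classes):
  B0 = {m0}
  B1 = {m2}
  B2 = {m4}
  B3 = {m1, m3, n1}
  B4 = {n0}
  B5 = {n2}
  B6 = {n3}
m0 ∈ B0, n0 ∈ B4 → different blocks

not bisimilar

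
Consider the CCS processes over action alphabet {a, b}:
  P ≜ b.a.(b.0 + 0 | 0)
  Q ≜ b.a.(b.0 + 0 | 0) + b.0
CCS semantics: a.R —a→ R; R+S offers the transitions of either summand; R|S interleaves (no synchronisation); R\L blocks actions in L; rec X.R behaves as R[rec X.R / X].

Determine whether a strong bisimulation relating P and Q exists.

not bisimilar

LTS(P): 4 reachable states
  p0 = b.a.(b.0 + 0 | 0) :: --b--▸ p1
  p1 = a.(b.0 + 0 | 0) :: --a--▸ p2
  p2 = b.0 + 0 | 0 :: --b--▸ p3
  p3 = 0 :: (no moves)
LTS(Q): 4 reachable states
  q0 = b.a.(b.0 + 0 | 0) + b.0 :: --b--▸ q1, --b--▸ q2
  q1 = 0 :: (no moves)
  q2 = a.(b.0 + 0 | 0) :: --a--▸ q3
  q3 = b.0 + 0 | 0 :: --b--▸ q1
Partition-refinement fixed point:
  B0 = {p0}
  B1 = {p1, q2}
  B2 = {p2, q3}
  B3 = {p3, q1}
  B4 = {q0}
p0 ∈ B0, q0 ∈ B4 → different blocks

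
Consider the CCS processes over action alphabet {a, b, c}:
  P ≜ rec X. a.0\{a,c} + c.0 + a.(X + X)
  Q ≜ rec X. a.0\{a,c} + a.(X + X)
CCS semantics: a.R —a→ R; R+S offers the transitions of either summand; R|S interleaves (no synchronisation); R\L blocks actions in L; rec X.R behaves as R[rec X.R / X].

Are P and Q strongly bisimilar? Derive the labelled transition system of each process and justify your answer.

P's transition system — 4 states:
  m0 = rec X. a.0\{a,c} + c.0 + a.(X + X) ⊢ --a--▸ m1, --a--▸ m2, --c--▸ m3
  m1 = (rec X. a.0\{a,c} + c.0 + a.(X + X)) + (rec X. a.0\{a,c} + c.0 + a.(X + X)) ⊢ --a--▸ m1, --a--▸ m2, --c--▸ m3
  m2 = 0\{a,c} ⊢ ·
  m3 = 0 ⊢ ·
Q's transition system — 3 states:
  n0 = rec X. a.0\{a,c} + a.(X + X) ⊢ --a--▸ n1, --a--▸ n2
  n1 = (rec X. a.0\{a,c} + a.(X + X)) + (rec X. a.0\{a,c} + a.(X + X)) ⊢ --a--▸ n1, --a--▸ n2
  n2 = 0\{a,c} ⊢ ·
Partition-refinement fixed point:
  B0 = {m0, m1}
  B1 = {m2, m3, n2}
  B2 = {n0, n1}
m0 ∈ B0, n0 ∈ B2 → different blocks

NO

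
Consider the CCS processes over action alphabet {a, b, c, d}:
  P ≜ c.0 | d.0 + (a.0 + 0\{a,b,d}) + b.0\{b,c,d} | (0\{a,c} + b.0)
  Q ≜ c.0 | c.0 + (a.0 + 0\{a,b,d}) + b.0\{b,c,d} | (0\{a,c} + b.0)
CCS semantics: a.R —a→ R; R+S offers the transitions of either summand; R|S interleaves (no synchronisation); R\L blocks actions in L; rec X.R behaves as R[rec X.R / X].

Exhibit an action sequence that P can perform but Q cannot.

d

LTS(P): 8 reachable states
  u0 = c.0 | d.0 + (a.0 + 0\{a,b,d}) + b.0\{b,c,d} | (0\{a,c} + b.0) ⊢ ··a··> u1, ··b··> u2, ··b··> u3, ··c··> u4, ··d··> u5
  u1 = 0 ⊢ stopped
  u2 = 0\{b,c,d} | (0\{a,c} + b.0) ⊢ ··b··> u6
  u3 = b.0\{b,c,d} | 0 ⊢ ··b··> u6
  u4 = 0 | d.0 ⊢ ··d··> u7
  u5 = c.0 | 0 ⊢ ··c··> u7
  u6 = 0\{b,c,d} | 0 ⊢ stopped
  u7 = 0 | 0 ⊢ stopped
LTS(Q): 8 reachable states
  v0 = c.0 | c.0 + (a.0 + 0\{a,b,d}) + b.0\{b,c,d} | (0\{a,c} + b.0) ⊢ ··a··> v1, ··b··> v2, ··b··> v3, ··c··> v4, ··c··> v5
  v1 = 0 ⊢ stopped
  v2 = 0\{b,c,d} | (0\{a,c} + b.0) ⊢ ··b··> v6
  v3 = b.0\{b,c,d} | 0 ⊢ ··b··> v6
  v4 = 0 | c.0 ⊢ ··c··> v7
  v5 = c.0 | 0 ⊢ ··c··> v7
  v6 = 0\{b,c,d} | 0 ⊢ stopped
  v7 = 0 | 0 ⊢ stopped
Run σ = ⟨d⟩ on P: start {u0}
  [1] d ⇒ {u5}
  — P admits the full trace.
Run σ = ⟨d⟩ on Q: start {v0}
  [1] d ⇒ ∅  — Q cannot continue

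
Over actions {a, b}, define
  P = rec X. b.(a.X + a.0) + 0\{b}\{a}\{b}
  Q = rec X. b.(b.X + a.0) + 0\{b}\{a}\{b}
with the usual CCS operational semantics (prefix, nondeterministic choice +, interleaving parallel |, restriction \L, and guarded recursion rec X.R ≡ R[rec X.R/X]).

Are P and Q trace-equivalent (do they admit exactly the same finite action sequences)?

NO — witness ⟨bab⟩

LTS(P): 3 reachable states
  s0 = rec X. b.(a.X + a.0) + 0\{b}\{a}\{b} :: —b→ s1
  s1 = a.(rec X. b.(a.X + a.0) + 0\{b}\{a}\{b}) + a.0 :: —a→ s0, —a→ s2
  s2 = 0 :: stopped
LTS(Q): 3 reachable states
  t0 = rec X. b.(b.X + a.0) + 0\{b}\{a}\{b} :: —b→ t1
  t1 = b.(rec X. b.(b.X + a.0) + 0\{b}\{a}\{b}) + a.0 :: —a→ t2, —b→ t0
  t2 = 0 :: stopped
Executing bab from P (initial set {s0}):
  step 1 (b): {s1}
  step 2 (a): {s0, s2}
  step 3 (b): {s1}
  P completes σ.
Executing bab from Q (initial set {t0}):
  step 1 (b): {t1}
  step 2 (a): {t2}
  step 3 (b): ∅ (Q stuck)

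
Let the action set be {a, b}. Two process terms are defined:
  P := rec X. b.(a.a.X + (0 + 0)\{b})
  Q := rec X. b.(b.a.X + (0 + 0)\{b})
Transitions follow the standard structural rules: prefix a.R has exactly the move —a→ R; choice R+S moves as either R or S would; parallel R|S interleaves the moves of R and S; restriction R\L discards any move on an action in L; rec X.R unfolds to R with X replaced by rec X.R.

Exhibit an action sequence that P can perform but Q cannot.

Reachable graph of P (3 states):
  m0 = rec X. b.(a.a.X + (0 + 0)\{b}) | -b-> m1
  m1 = a.a.(rec X. b.(a.a.X + (0 + 0)\{b})) + (0 + 0)\{b} | -a-> m2
  m2 = a.(rec X. b.(a.a.X + (0 + 0)\{b})) | -a-> m0
Reachable graph of Q (3 states):
  n0 = rec X. b.(b.a.X + (0 + 0)\{b}) | -b-> n1
  n1 = b.a.(rec X. b.(b.a.X + (0 + 0)\{b})) + (0 + 0)\{b} | -b-> n2
  n2 = a.(rec X. b.(b.a.X + (0 + 0)\{b})) | -a-> n0
Executing ba from P (initial set {m0}):
  [1] b ⇒ {m1}
  [2] a ⇒ {m2}
  — P admits the full trace.
Executing ba from Q (initial set {n0}):
  [1] b ⇒ {n1}
  [2] a ⇒ no successor for Q

ba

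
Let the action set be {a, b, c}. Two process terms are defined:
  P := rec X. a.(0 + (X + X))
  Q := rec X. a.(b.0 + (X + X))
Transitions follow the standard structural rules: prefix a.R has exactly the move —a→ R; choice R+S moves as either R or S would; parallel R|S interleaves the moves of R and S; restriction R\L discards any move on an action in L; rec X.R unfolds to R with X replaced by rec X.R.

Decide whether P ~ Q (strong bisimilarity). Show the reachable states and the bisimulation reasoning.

LTS(P): 2 reachable states
  u0 = rec X. a.(0 + (X + X)) :: =a=> u1
  u1 = 0 + ((rec X. a.(0 + (X + X))) + (rec X. a.(0 + (X + X)))) :: =a=> u1
LTS(Q): 3 reachable states
  v0 = rec X. a.(b.0 + (X + X)) :: =a=> v1
  v1 = b.0 + ((rec X. a.(b.0 + (X + X))) + (rec X. a.(b.0 + (X + X)))) :: =a=> v1, =b=> v2
  v2 = 0 :: ∅
Coarsest stable partition (strong bisimilarity classes):
  B0 = {u0, u1}
  B1 = {v0}
  B2 = {v1}
  B3 = {v2}
u0 ∈ B0, v0 ∈ B1 → different blocks

not bisimilar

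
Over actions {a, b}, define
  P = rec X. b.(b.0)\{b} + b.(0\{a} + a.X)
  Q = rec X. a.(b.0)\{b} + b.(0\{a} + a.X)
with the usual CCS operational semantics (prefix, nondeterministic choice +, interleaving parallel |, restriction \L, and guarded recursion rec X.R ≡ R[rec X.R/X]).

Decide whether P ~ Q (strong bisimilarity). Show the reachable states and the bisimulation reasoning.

P ≁ Q

LTS(P): 3 reachable states
  s0 = rec X. b.(b.0)\{b} + b.(0\{a} + a.X) :: ··b··> s1, ··b··> s2
  s1 = (b.0)\{b} :: deadlocked
  s2 = 0\{a} + a.(rec X. b.(b.0)\{b} + b.(0\{a} + a.X)) :: ··a··> s0
LTS(Q): 3 reachable states
  t0 = rec X. a.(b.0)\{b} + b.(0\{a} + a.X) :: ··a··> t1, ··b··> t2
  t1 = (b.0)\{b} :: deadlocked
  t2 = 0\{a} + a.(rec X. a.(b.0)\{b} + b.(0\{a} + a.X)) :: ··a··> t0
Coarsest stable partition (strong bisimilarity classes):
  B0 = {s0}
  B1 = {s1, t1}
  B2 = {s2}
  B3 = {t0}
  B4 = {t2}
s0 ∈ B0, t0 ∈ B3 → different blocks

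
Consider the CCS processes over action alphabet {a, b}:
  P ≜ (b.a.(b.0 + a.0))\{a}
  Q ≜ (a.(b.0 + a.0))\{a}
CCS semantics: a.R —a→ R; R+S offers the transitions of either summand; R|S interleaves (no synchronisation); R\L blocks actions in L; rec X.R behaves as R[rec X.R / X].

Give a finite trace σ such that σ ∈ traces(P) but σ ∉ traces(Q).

b

LTS(P): 2 reachable states
  m0 = (b.a.(b.0 + a.0))\{a} has moves ··b··> m1
  m1 = (a.(b.0 + a.0))\{a} has moves deadlocked
LTS(Q): 1 reachable states
  n0 = (a.(b.0 + a.0))\{a} has moves deadlocked
Run σ = ⟨b⟩ on P: start {m0}
  [1] b ⇒ {m1}
  ✓ P
Run σ = ⟨b⟩ on Q: start {n0}
  [1] b ⇒ ∅  — Q cannot continue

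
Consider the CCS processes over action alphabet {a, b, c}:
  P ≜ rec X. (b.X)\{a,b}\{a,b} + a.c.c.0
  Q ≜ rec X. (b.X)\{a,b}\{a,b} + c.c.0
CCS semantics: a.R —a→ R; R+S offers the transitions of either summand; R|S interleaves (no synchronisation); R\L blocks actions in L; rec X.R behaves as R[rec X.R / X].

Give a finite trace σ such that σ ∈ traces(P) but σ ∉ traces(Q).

P's transition system — 4 states:
  u0 = rec X. (b.X)\{a,b}\{a,b} + a.c.c.0 | -a-> u1
  u1 = c.c.0 | -c-> u2
  u2 = c.0 | -c-> u3
  u3 = 0 | (no moves)
Q's transition system — 3 states:
  v0 = rec X. (b.X)\{a,b}\{a,b} + c.c.0 | -c-> v1
  v1 = c.0 | -c-> v2
  v2 = 0 | (no moves)
Trace ⟨a⟩ through P, begin at {u0}:
  after a @ step 1: {u1}
  — P admits the full trace.
Trace ⟨a⟩ through Q, begin at {v0}:
  after a @ step 1: ∅ (Q stuck)

a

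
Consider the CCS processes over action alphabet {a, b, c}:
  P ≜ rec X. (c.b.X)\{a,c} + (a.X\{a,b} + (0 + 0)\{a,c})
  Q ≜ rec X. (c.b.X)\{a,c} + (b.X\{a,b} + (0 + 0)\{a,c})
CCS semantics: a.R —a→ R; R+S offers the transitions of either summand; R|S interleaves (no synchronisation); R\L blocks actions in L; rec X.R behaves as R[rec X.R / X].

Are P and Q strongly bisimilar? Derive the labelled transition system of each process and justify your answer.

not bisimilar

Reachable graph of P (2 states):
  u0 = rec X. (c.b.X)\{a,c} + (a.X\{a,b} + (0 + 0)\{a,c}) has moves ··a··> u1
  u1 = (rec X. (c.b.X)\{a,c} + (a.X\{a,b} + (0 + 0)\{a,c}))\{a,b} has moves (no moves)
Reachable graph of Q (2 states):
  v0 = rec X. (c.b.X)\{a,c} + (b.X\{a,b} + (0 + 0)\{a,c}) has moves ··b··> v1
  v1 = (rec X. (c.b.X)\{a,c} + (b.X\{a,b} + (0 + 0)\{a,c}))\{a,b} has moves (no moves)
Coarsest stable partition (strong bisimilarity classes):
  B0 = {u0}
  B1 = {u1, v1}
  B2 = {v0}
u0 ∈ B0, v0 ∈ B2 → different blocks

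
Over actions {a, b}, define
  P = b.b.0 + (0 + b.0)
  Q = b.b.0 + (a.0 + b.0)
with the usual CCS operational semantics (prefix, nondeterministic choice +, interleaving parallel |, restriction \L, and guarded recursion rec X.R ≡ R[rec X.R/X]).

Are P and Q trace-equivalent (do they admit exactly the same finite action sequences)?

P's transition system — 3 states:
  m0 = b.b.0 + (0 + b.0) | -b-> m1, -b-> m2
  m1 = 0 | ·
  m2 = b.0 | -b-> m1
Q's transition system — 3 states:
  n0 = b.b.0 + (a.0 + b.0) | -a-> n1, -b-> n1, -b-> n2
  n1 = 0 | ·
  n2 = b.0 | -b-> n1
Run σ = ⟨a⟩ on Q: start {n0}
  step 1 (a): {n1}
  — Q admits the full trace.
Run σ = ⟨a⟩ on P: start {m0}
  step 1 (a): ∅  — P cannot continue

traces(P) ≠ traces(Q) — witness ⟨a⟩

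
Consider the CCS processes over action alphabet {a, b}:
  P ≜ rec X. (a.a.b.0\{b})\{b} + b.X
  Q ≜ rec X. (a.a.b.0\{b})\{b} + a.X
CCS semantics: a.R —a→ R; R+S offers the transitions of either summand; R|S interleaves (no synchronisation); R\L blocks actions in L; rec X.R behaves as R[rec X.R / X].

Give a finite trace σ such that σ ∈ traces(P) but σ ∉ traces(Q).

b

Reachable graph of P (3 states):
  u0 = rec X. (a.a.b.0\{b})\{b} + b.X → =a=> u1, =b=> u0
  u1 = (a.b.0\{b})\{b} → =a=> u2
  u2 = (b.0\{b})\{b} → stopped
Reachable graph of Q (3 states):
  v0 = rec X. (a.a.b.0\{b})\{b} + a.X → =a=> v0, =a=> v1
  v1 = (a.b.0\{b})\{b} → =a=> v2
  v2 = (b.0\{b})\{b} → stopped
Run σ = ⟨b⟩ on P: start {u0}
  after b @ step 1: {u0}
  ✓ P
Run σ = ⟨b⟩ on Q: start {v0}
  after b @ step 1: no successor for Q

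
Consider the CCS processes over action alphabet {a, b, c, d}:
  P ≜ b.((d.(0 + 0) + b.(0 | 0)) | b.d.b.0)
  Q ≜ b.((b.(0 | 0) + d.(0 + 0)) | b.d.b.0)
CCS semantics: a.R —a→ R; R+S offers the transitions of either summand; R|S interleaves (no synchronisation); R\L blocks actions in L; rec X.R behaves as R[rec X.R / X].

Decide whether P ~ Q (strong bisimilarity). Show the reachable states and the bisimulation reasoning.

P's transition system — 13 states:
  m0 = b.((d.(0 + 0) + b.(0 | 0)) | b.d.b.0) ⊢ --b--▸ m1
  m1 = (d.(0 + 0) + b.(0 | 0)) | b.d.b.0 ⊢ --b--▸ m2, --b--▸ m3, --d--▸ m4
  m2 = (d.(0 + 0) + b.(0 | 0)) | d.b.0 ⊢ --b--▸ m5, --d--▸ m6, --d--▸ m7
  m3 = 0 | 0 | b.d.b.0 ⊢ --b--▸ m5
  m4 = (0 + 0) | b.d.b.0 ⊢ --b--▸ m6
  m5 = 0 | 0 | d.b.0 ⊢ --d--▸ m8
  m6 = (0 + 0) | d.b.0 ⊢ --d--▸ m9
  m7 = (d.(0 + 0) + b.(0 | 0)) | b.0 ⊢ --b--▸ m10, --b--▸ m8, --d--▸ m9
  m8 = 0 | 0 | b.0 ⊢ --b--▸ m11
  m9 = (0 + 0) | b.0 ⊢ --b--▸ m12
  m10 = (d.(0 + 0) + b.(0 | 0)) | 0 ⊢ --b--▸ m11, --d--▸ m12
  m11 = 0 | 0 | 0 ⊢ deadlocked
  m12 = (0 + 0) | 0 ⊢ deadlocked
Q's transition system — 13 states:
  n0 = b.((b.(0 | 0) + d.(0 + 0)) | b.d.b.0) ⊢ --b--▸ n1
  n1 = (b.(0 | 0) + d.(0 + 0)) | b.d.b.0 ⊢ --b--▸ n2, --b--▸ n3, --d--▸ n4
  n2 = (b.(0 | 0) + d.(0 + 0)) | d.b.0 ⊢ --b--▸ n5, --d--▸ n6, --d--▸ n7
  n3 = 0 | 0 | b.d.b.0 ⊢ --b--▸ n5
  n4 = (0 + 0) | b.d.b.0 ⊢ --b--▸ n6
  n5 = 0 | 0 | d.b.0 ⊢ --d--▸ n8
  n6 = (0 + 0) | d.b.0 ⊢ --d--▸ n9
  n7 = (b.(0 | 0) + d.(0 + 0)) | b.0 ⊢ --b--▸ n10, --b--▸ n8, --d--▸ n9
  n8 = 0 | 0 | b.0 ⊢ --b--▸ n11
  n9 = (0 + 0) | b.0 ⊢ --b--▸ n12
  n10 = (b.(0 | 0) + d.(0 + 0)) | 0 ⊢ --b--▸ n11, --d--▸ n12
  n11 = 0 | 0 | 0 ⊢ deadlocked
  n12 = (0 + 0) | 0 ⊢ deadlocked
Coarsest stable partition (strong bisimilarity classes):
  B0 = {m0, n0}
  B1 = {m1, n1}
  B2 = {m2, n2}
  B3 = {m5, m6, n5, n6}
  B4 = {m8, m9, n8, n9}
  B5 = {m11, m12, n11, n12}
  B6 = {m7, n7}
  B7 = {m10, n10}
  B8 = {m3, m4, n3, n4}
m0 ∈ B0, n0 ∈ B0 → same block

bisimilar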